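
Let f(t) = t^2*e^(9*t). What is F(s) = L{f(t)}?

L{e^(9t)} = 1/(s - 9).
Then apply L{t^2·g(t)} = (-1)^2 d^2/ds^2[G(s)] with G(s) = 1/(s - 9):
differentiating 2 times and applying the sign gives 2/(s - 9)^3.

F(s) = 2/(s - 9)^3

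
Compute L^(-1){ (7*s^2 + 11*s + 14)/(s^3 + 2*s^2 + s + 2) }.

Factor the denominator: s^3 + 2*s^2 + s + 2 = (s + 2)*(s^2 + 1).
Partial fraction decomposition gives [4/(s + 2)] + [3*s/(s^2 + 1)] + [5/(s^2 + 1)].
Invert each term: 4/(s + 2) ↔ 4e^(-2t); 3·s/(s^2 + 1) ↔ 3cos(t); 5·1/(s^2 + 1) ↔ 5sin(t).

5*sin(t) + 3*cos(t) + 4*exp(-2*t)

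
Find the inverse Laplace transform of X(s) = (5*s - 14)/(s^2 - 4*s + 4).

Factor the denominator: s^2 - 4*s + 4 = (s - 2)^2.
Partial fraction decomposition gives [5/(s - 2)] + [-4/(s - 2)^2].
Invert each term: 5/(s - 2) ↔ 5e^(2t); -4/(s - 2)^2 ↔ -4t·e^(2t).

-4*t*exp(2*t) + 5*exp(2*t)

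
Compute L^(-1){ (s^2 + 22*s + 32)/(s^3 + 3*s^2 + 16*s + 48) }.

Factor the denominator: s^3 + 3*s^2 + 16*s + 48 = (s + 3)*(s^2 + 16).
Partial fraction decomposition gives [-1/(s + 3)] + [2*s/(s^2 + 16)] + [16/(s^2 + 16)].
Invert each term: -1/(s + 3) ↔ -e^(-3t); 2·s/(s^2 + 16) ↔ 2cos(4t); 4·4/(s^2 + 16) ↔ 4sin(4t).

4*sin(4*t) + 2*cos(4*t) - exp(-3*t)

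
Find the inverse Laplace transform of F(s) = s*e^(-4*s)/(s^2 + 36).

The factor e^(-4s) signals a time shift by c = 4 (second shifting theorem).
L{cos(6t)} = s/(s^2 + 36), so L^-1{s/(s^2 + 36)} = cos(6*t).
Hence the inverse is u(t - 4) times that function evaluated at t - 4.

Heaviside(t - 4)*(cos(6*t - 24))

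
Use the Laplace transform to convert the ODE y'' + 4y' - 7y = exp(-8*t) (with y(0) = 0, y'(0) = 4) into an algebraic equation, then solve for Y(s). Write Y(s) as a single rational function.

Y(s) = (4*s + 33)/(s^3 + 12*s^2 + 25*s - 56)

Transform both sides with L{·}.
The derivative rules (L{y''} = s^2 Y - s·y(0) - y'(0) and L{y'} = sY - y(0), with y(0) = 0, y'(0) = 4) turn the left side into (s^2 + 4*s - 7)Y - (4).
The right side is L{exp(-8*t)} = 1/(s + 8).
So (s^2 + 4*s - 7)Y = 1/(s + 8) + (4).
Divide through and combine into a single rational function.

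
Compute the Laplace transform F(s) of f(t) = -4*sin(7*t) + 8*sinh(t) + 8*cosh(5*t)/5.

The transform is linear, so treat each term independently.
(8/5)·[L{cosh(5t)} = s/(s^2 - 25)]; (8)·[L{sinh(t)} = 1/(s^2 - 1)]; (-4)·[L{sin(7t)} = 7/(s^2 + 49)].

F(s) = 8*s/(5*(s^2 - 25)) - 28/(s^2 + 49) + 8/(s^2 - 1)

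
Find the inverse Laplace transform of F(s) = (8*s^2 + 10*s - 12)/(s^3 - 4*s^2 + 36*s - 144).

Factor the denominator: s^3 - 4*s^2 + 36*s - 144 = (s - 4)*(s^2 + 36).
Partial fraction decomposition gives [3/(s - 4)] + [5*s/(s^2 + 36)] + [30/(s^2 + 36)].
Invert each term: 3/(s - 4) ↔ 3e^(4t); 5·s/(s^2 + 36) ↔ 5cos(6t); 5·6/(s^2 + 36) ↔ 5sin(6t).

3*exp(4*t) + 5*sin(6*t) + 5*cos(6*t)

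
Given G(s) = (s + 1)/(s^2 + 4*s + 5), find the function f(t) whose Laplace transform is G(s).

Complete the square in the denominator: s^2 + 4*s + 5 = (s + 2)^2 + 1^2.
Split the numerator to match: s + 1 = 1·(s + 2) - 1·1.
Invert each term: 1·(s + 2)/((s + 2)^2 + 1) ↔ e^(-2t)cos(t); -1·1/((s + 2)^2 + 1) ↔ -e^(-2t)sin(t).

f(t) = -exp(-2*t)*sin(t) + exp(-2*t)*cos(t)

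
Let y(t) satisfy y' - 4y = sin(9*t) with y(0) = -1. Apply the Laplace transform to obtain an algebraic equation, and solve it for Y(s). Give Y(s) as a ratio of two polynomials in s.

Apply the Laplace transform to the equation.
Using L{y'} = sY - y(0) = sY - (-1), the left side becomes (s - 4)Y - (-1).
The right side is L{sin(9*t)} = 9/(s^2 + 81).
So (s - 4)Y = 9/(s^2 + 81) + (-1).
Solve for Y(s) and write it as one ratio of polynomials.

Y(s) = (-s^2 - 72)/(s^3 - 4*s^2 + 81*s - 324)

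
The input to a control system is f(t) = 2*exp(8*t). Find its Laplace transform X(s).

X(s) = 2/(s - 8)

L{2} = 2/s.
By the first shifting theorem, multiplying by e^(8t) replaces s with s - 8.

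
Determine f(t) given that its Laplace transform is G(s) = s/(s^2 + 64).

f(t) = cos(8*t)

Since L{cos(8t)} = s/(s^2 + 64), the inverse is cos(8*t).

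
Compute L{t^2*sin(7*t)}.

L{sin(7t)} = 7/(s^2 + 49).
Then apply L{t^2·g(t)} = (-1)^2 d^2/ds^2[G(s)] with G(s) = 7/(s^2 + 49):
differentiating 2 times and applying the sign gives 14*(3*s^2 - 49)/(s^2 + 49)^3.

14*(3*s^2 - 49)/(s^2 + 49)^3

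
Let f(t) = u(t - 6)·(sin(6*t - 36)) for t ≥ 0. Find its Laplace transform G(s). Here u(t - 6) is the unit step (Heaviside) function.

G(s) = 6*exp(-6*s)/(s^2 + 36)

By the second shifting theorem, L{u(t - c)·g(t - c)} = e^(-cs)·H(s) with c = 6 and H(s) = L{g(t)}.
L{sin(6t)} = 6/(s^2 + 36).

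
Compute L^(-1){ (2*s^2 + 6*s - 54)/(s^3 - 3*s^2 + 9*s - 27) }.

-exp(3*t) + 5*sin(3*t) + 3*cos(3*t)

Factor the denominator: s^3 - 3*s^2 + 9*s - 27 = (s - 3)*(s^2 + 9).
Partial fraction decomposition gives [-1/(s - 3)] + [3*s/(s^2 + 9)] + [15/(s^2 + 9)].
Invert each term: -1/(s - 3) ↔ -e^(3t); 3·s/(s^2 + 9) ↔ 3cos(3t); 5·3/(s^2 + 9) ↔ 5sin(3t).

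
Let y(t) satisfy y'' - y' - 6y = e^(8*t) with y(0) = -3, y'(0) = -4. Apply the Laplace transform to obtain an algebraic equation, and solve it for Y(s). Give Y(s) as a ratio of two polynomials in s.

Y(s) = (-3*s^2 + 23*s + 9)/(s^3 - 9*s^2 + 2*s + 48)

Transform both sides with L{·}.
Using L{y''} = s^2 Y - s·y(0) - y'(0) and L{y'} = sY - y(0), with y(0) = -3, y'(0) = -4, the left side becomes (s^2 - s - 6)Y - (-3*s - 1).
The right side is L{e^(8*t)} = 1/(s - 8).
So (s^2 - s - 6)Y = 1/(s - 8) + (-3*s - 1).
Solve for Y(s) and write it as one ratio of polynomials.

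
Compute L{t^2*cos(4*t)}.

2*s*(s^2 - 48)/(s^2 + 16)^3

L{cos(4t)} = s/(s^2 + 16).
Then apply L{t^2·g(t)} = (-1)^2 d^2/ds^2[G(s)] with G(s) = s/(s^2 + 16):
differentiating 2 times and applying the sign gives 2*s*(s^2 - 48)/(s^2 + 16)^3.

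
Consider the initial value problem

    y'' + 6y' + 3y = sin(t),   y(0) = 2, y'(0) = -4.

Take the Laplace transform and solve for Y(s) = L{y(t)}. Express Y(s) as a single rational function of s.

Apply the Laplace transform to the equation.
The derivative rules (L{y''} = s^2 Y - s·y(0) - y'(0) and L{y'} = sY - y(0), with y(0) = 2, y'(0) = -4) turn the left side into (s^2 + 6*s + 3)Y - (2*s + 8).
The right side is L{sin(t)} = 1/(s^2 + 1).
So (s^2 + 6*s + 3)Y = 1/(s^2 + 1) + (2*s + 8).
Isolate Y and clear denominators.

Y(s) = (2*s^3 + 8*s^2 + 2*s + 9)/(s^4 + 6*s^3 + 4*s^2 + 6*s + 3)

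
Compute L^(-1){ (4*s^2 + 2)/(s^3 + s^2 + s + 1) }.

Factor the denominator: s^3 + s^2 + s + 1 = (s + 1)*(s^2 + 1).
Partial fraction decomposition gives [3/(s + 1)] + [s/(s^2 + 1)] + [-1/(s^2 + 1)].
Invert each term: 3/(s + 1) ↔ 3e^(-t); 1·s/(s^2 + 1) ↔ cos(t); -1·1/(s^2 + 1) ↔ -sin(t).

-sin(t) + cos(t) + 3*exp(-t)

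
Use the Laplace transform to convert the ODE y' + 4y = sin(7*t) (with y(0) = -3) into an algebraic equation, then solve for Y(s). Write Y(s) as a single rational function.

Take the Laplace transform of both sides.
Using L{y'} = sY - y(0) = sY - (-3), the left side becomes (s + 4)Y - (-3).
The right side is L{sin(7*t)} = 7/(s^2 + 49).
So (s + 4)Y = 7/(s^2 + 49) + (-3).
Solve for Y(s) and write it as one ratio of polynomials.

Y(s) = (-3*s^2 - 140)/(s^3 + 4*s^2 + 49*s + 196)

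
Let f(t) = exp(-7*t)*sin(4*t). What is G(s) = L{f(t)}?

L{sin(4t)} = 4/(s^2 + 16).
By the first shifting theorem, multiplying by e^(-7t) replaces s with s + 7.

G(s) = 4/((s + 7)^2 + 16)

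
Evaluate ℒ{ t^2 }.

L{t^2} = 2!/s^3 = 2/s^3.

2/s^3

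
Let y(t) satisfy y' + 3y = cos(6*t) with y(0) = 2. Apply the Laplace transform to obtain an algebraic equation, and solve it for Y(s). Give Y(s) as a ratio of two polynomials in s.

Take the Laplace transform of both sides.
The derivative rules (L{y'} = sY - y(0) = sY - 2) turn the left side into (s + 3)Y - (2).
The right side is L{cos(6*t)} = s/(s^2 + 36).
So (s + 3)Y = s/(s^2 + 36) + (2).
Divide through and combine into a single rational function.

Y(s) = (2*s^2 + s + 72)/(s^3 + 3*s^2 + 36*s + 108)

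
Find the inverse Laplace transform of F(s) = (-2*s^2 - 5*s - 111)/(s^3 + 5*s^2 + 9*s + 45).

-5*sin(3*t) + 2*cos(3*t) - 4*exp(-5*t)

Factor the denominator: s^3 + 5*s^2 + 9*s + 45 = (s + 5)*(s^2 + 9).
Partial fraction decomposition gives [-4/(s + 5)] + [2*s/(s^2 + 9)] + [-15/(s^2 + 9)].
Invert each term: -4/(s + 5) ↔ -4e^(-5t); 2·s/(s^2 + 9) ↔ 2cos(3t); -5·3/(s^2 + 9) ↔ -5sin(3t).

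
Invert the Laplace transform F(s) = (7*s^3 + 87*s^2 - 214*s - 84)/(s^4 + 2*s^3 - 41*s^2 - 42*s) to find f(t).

Factor the denominator: s^4 + 2*s^3 - 41*s^2 - 42*s = s*(s - 6)*(s + 1)*(s + 7).
Partial fraction decomposition gives [6/(s - 6)] + [5/(s + 1)] + [-6/(s + 7)] + [2/s].
Invert each term: 6/(s - 6) ↔ 6e^(6t); 5/(s + 1) ↔ 5e^(-t); -6/(s + 7) ↔ -6e^(-7t); 2/(s - 0) ↔ 2e^(0t).

f(t) = 6*exp(6*t) + 2 + 5*exp(-t) - 6*exp(-7*t)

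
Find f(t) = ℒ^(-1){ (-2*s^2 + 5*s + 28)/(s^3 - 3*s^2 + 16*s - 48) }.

Factor the denominator: s^3 - 3*s^2 + 16*s - 48 = (s - 3)*(s^2 + 16).
Partial fraction decomposition gives [1/(s - 3)] + [-3*s/(s^2 + 16)] + [-4/(s^2 + 16)].
Invert each term: 1/(s - 3) ↔ e^(3t); -3·s/(s^2 + 16) ↔ -3cos(4t); -1·4/(s^2 + 16) ↔ -sin(4t).

f(t) = exp(3*t) - sin(4*t) - 3*cos(4*t)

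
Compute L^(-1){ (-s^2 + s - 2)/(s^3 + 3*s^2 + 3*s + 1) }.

Factor the denominator: s^3 + 3*s^2 + 3*s + 1 = (s + 1)^3.
Partial fraction decomposition gives [-1/(s + 1)] + [3/(s + 1)^2] + [-4/(s + 1)^3].
Invert each term: -1/(s + 1) ↔ -e^(-t); 3/(s + 1)^2 ↔ 3t·e^(-t); -4/(s + 1)^3 ↔ (-2)t^2·e^(-t).

-2*t^2*exp(-t) + 3*t*exp(-t) - exp(-t)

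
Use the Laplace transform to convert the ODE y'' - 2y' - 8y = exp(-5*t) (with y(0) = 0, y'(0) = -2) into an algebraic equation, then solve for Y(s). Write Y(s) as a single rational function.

Y(s) = (-2*s - 9)/(s^3 + 3*s^2 - 18*s - 40)

Transform both sides with L{·}.
The derivative rules (L{y''} = s^2 Y - s·y(0) - y'(0) and L{y'} = sY - y(0), with y(0) = 0, y'(0) = -2) turn the left side into (s^2 - 2*s - 8)Y - (-2).
The right side is L{exp(-5*t)} = 1/(s + 5).
So (s^2 - 2*s - 8)Y = 1/(s + 5) + (-2).
Isolate Y and clear denominators.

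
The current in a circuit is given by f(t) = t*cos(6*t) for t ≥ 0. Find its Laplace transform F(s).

F(s) = (s - 6)*(s + 6)/(s^2 + 36)^2

L{cos(6t)} = s/(s^2 + 36).
Then apply L{t·g(t)} = -d/ds[G(s)] with G(s) = s/(s^2 + 36):
differentiating 1 time and applying the sign gives (s - 6)*(s + 6)/(s^2 + 36)^2.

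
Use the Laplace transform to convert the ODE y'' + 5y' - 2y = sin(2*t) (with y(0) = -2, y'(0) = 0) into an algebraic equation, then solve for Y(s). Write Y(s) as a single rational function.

Y(s) = (-2*s^3 - 10*s^2 - 8*s - 38)/(s^4 + 5*s^3 + 2*s^2 + 20*s - 8)

Apply the Laplace transform to the equation.
With L{y''} = s^2 Y - s·y(0) - y'(0) and L{y'} = sY - y(0), with y(0) = -2, y'(0) = 0: the LHS transforms to (s^2 + 5*s - 2)Y - (-2*s - 10).
The right side is L{sin(2*t)} = 2/(s^2 + 4).
So (s^2 + 5*s - 2)Y = 2/(s^2 + 4) + (-2*s - 10).
Isolate Y and clear denominators.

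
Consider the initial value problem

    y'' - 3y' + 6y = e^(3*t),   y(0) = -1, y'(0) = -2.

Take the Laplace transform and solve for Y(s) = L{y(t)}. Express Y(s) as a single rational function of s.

Take the Laplace transform of both sides.
The derivative rules (L{y''} = s^2 Y - s·y(0) - y'(0) and L{y'} = sY - y(0), with y(0) = -1, y'(0) = -2) turn the left side into (s^2 - 3*s + 6)Y - (-s + 1).
The right side is L{e^(3*t)} = 1/(s - 3).
So (s^2 - 3*s + 6)Y = 1/(s - 3) + (-s + 1).
Solve for Y(s) and write it as one ratio of polynomials.

Y(s) = (-s^2 + 4*s - 2)/(s^3 - 6*s^2 + 15*s - 18)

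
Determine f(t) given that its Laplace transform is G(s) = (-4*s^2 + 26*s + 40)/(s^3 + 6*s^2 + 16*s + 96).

Factor the denominator: s^3 + 6*s^2 + 16*s + 96 = (s + 6)*(s^2 + 16).
Partial fraction decomposition gives [-5/(s + 6)] + [s/(s^2 + 16)] + [20/(s^2 + 16)].
Invert each term: -5/(s + 6) ↔ -5e^(-6t); 1·s/(s^2 + 16) ↔ cos(4t); 5·4/(s^2 + 16) ↔ 5sin(4t).

f(t) = 5*sin(4*t) + cos(4*t) - 5*exp(-6*t)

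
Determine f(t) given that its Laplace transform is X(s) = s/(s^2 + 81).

Since L{cos(9t)} = s/(s^2 + 81), the inverse is cos(9*t).

f(t) = cos(9*t)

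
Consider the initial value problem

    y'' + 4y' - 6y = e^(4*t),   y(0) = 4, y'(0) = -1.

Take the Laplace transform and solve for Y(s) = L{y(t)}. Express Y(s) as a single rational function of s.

Take the Laplace transform of both sides.
Using L{y''} = s^2 Y - s·y(0) - y'(0) and L{y'} = sY - y(0), with y(0) = 4, y'(0) = -1, the left side becomes (s^2 + 4*s - 6)Y - (4*s + 15).
The right side is L{e^(4*t)} = 1/(s - 4).
So (s^2 + 4*s - 6)Y = 1/(s - 4) + (4*s + 15).
Divide through and combine into a single rational function.

Y(s) = (4*s^2 - s - 59)/(s^3 - 22*s + 24)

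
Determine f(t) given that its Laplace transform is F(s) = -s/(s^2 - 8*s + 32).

f(t) = -exp(4*t)*sin(4*t) - exp(4*t)*cos(4*t)

Complete the square in the denominator: s^2 - 8*s + 32 = (s - 4)^2 + 4^2.
Split the numerator to match: -s = -1·(s - 4) - 1·4.
Invert each term: -1·(s - 4)/((s - 4)^2 + 16) ↔ -e^(4t)cos(4t); -1·4/((s - 4)^2 + 16) ↔ -e^(4t)sin(4t).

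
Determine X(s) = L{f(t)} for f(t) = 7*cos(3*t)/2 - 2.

The transform is linear, so treat each term independently.
(7/2)·[L{cos(3t)} = s/(s^2 + 9)]; L{-2} = -2/s.

X(s) = 7*s/(2*(s^2 + 9)) - 2/s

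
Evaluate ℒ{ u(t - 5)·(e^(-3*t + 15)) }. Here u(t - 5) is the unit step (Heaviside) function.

exp(-5*s)/(s + 3)

By the second shifting theorem, L{u(t - c)·g(t - c)} = e^(-cs)·G(s) with c = 5 and G(s) = L{g(t)}.
L{e^(-3t)} = 1/(s + 3).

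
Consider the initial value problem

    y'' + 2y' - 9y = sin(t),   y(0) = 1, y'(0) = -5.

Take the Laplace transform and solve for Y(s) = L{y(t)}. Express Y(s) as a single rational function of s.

Y(s) = (s^3 - 3*s^2 + s - 2)/(s^4 + 2*s^3 - 8*s^2 + 2*s - 9)

Take the Laplace transform of both sides.
With L{y''} = s^2 Y - s·y(0) - y'(0) and L{y'} = sY - y(0), with y(0) = 1, y'(0) = -5: the LHS transforms to (s^2 + 2*s - 9)Y - (s - 3).
The right side is L{sin(t)} = 1/(s^2 + 1).
So (s^2 + 2*s - 9)Y = 1/(s^2 + 1) + (s - 3).
Isolate Y and clear denominators.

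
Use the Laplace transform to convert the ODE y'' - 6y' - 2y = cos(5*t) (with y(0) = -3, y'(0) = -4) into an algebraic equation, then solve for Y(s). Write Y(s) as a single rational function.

Transform both sides with L{·}.
Using L{y''} = s^2 Y - s·y(0) - y'(0) and L{y'} = sY - y(0), with y(0) = -3, y'(0) = -4, the left side becomes (s^2 - 6*s - 2)Y - (-3*s + 14).
The right side is L{cos(5*t)} = s/(s^2 + 25).
So (s^2 - 6*s - 2)Y = s/(s^2 + 25) + (-3*s + 14).
Solve for Y(s) and write it as one ratio of polynomials.

Y(s) = (-3*s^3 + 14*s^2 - 74*s + 350)/(s^4 - 6*s^3 + 23*s^2 - 150*s - 50)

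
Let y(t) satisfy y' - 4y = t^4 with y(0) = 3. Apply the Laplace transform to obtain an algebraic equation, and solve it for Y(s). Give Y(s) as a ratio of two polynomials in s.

Laplace-transform each side.
With L{y'} = sY - y(0) = sY - 3: the LHS transforms to (s - 4)Y - (3).
The right side is L{t^4} = 24/s^5.
So (s - 4)Y = 24/s^5 + (3).
Isolate Y and clear denominators.

Y(s) = (3*s^5 + 24)/(s^6 - 4*s^5)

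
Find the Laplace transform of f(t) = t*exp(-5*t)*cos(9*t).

L{cos(9t)} = s/(s^2 + 81).
Multiplying by e^(-5t) shifts s → s + 5, so L{exp(-5*t)*cos(9*t)} = (s + 5)/((s + 5)^2 + 81).
Then apply L{t·g(t)} = -d/ds[G(s)] with G(s) = (s + 5)/((s + 5)^2 + 81):
differentiating 1 time and applying the sign gives (s - 4)*(s + 14)/(s^2 + 10*s + 106)^2.

(s - 4)*(s + 14)/(s^2 + 10*s + 106)^2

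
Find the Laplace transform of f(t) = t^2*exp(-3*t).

L{e^(-3t)} = 1/(s + 3).
Then apply L{t^2·g(t)} = (-1)^2 d^2/ds^2[G(s)] with G(s) = 1/(s + 3):
differentiating 2 times and applying the sign gives 2/(s + 3)^3.

2/(s + 3)^3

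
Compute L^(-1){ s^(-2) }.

t

Since L{t} = 1!/s^2 = 1/s^2, the inverse is t.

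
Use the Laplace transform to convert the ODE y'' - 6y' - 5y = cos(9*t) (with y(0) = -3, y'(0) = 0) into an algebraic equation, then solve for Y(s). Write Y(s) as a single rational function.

Y(s) = (-3*s^3 + 18*s^2 - 242*s + 1458)/(s^4 - 6*s^3 + 76*s^2 - 486*s - 405)

Laplace-transform each side.
Using L{y''} = s^2 Y - s·y(0) - y'(0) and L{y'} = sY - y(0), with y(0) = -3, y'(0) = 0, the left side becomes (s^2 - 6*s - 5)Y - (-3*s + 18).
The right side is L{cos(9*t)} = s/(s^2 + 81).
So (s^2 - 6*s - 5)Y = s/(s^2 + 81) + (-3*s + 18).
Divide through and combine into a single rational function.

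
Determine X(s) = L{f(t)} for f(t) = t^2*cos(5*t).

L{cos(5t)} = s/(s^2 + 25).
Then apply L{t^2·g(t)} = (-1)^2 d^2/ds^2[G(s)] with G(s) = s/(s^2 + 25):
differentiating 2 times and applying the sign gives 2*s*(s^2 - 75)/(s^2 + 25)^3.

X(s) = 2*s*(s^2 - 75)/(s^2 + 25)^3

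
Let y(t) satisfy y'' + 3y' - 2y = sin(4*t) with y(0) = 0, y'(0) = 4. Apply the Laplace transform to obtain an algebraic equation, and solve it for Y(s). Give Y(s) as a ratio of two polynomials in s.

Transform both sides with L{·}.
The derivative rules (L{y''} = s^2 Y - s·y(0) - y'(0) and L{y'} = sY - y(0), with y(0) = 0, y'(0) = 4) turn the left side into (s^2 + 3*s - 2)Y - (4).
The right side is L{sin(4*t)} = 4/(s^2 + 16).
So (s^2 + 3*s - 2)Y = 4/(s^2 + 16) + (4).
Divide through and combine into a single rational function.

Y(s) = (4*s^2 + 68)/(s^4 + 3*s^3 + 14*s^2 + 48*s - 32)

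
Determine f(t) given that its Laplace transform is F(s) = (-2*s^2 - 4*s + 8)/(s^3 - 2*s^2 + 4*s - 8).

f(t) = -exp(2*t) - 3*sin(2*t) - cos(2*t)

Factor the denominator: s^3 - 2*s^2 + 4*s - 8 = (s - 2)*(s^2 + 4).
Partial fraction decomposition gives [-1/(s - 2)] + [-s/(s^2 + 4)] + [-6/(s^2 + 4)].
Invert each term: -1/(s - 2) ↔ -e^(2t); -1·s/(s^2 + 4) ↔ -cos(2t); -3·2/(s^2 + 4) ↔ -3sin(2t).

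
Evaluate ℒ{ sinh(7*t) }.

L{sinh(7t)} = 7/(s^2 - 49).

7/(s^2 - 49)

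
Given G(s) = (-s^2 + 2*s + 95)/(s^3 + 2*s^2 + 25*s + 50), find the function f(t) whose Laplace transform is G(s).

Factor the denominator: s^3 + 2*s^2 + 25*s + 50 = (s + 2)*(s^2 + 25).
Partial fraction decomposition gives [3/(s + 2)] + [-4*s/(s^2 + 25)] + [10/(s^2 + 25)].
Invert each term: 3/(s + 2) ↔ 3e^(-2t); -4·s/(s^2 + 25) ↔ -4cos(5t); 2·5/(s^2 + 25) ↔ 2sin(5t).

f(t) = 2*sin(5*t) - 4*cos(5*t) + 3*exp(-2*t)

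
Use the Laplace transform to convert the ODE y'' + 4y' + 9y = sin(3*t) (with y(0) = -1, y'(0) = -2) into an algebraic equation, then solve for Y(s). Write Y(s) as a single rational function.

Y(s) = (-s^3 - 6*s^2 - 9*s - 51)/(s^4 + 4*s^3 + 18*s^2 + 36*s + 81)

Take the Laplace transform of both sides.
With L{y''} = s^2 Y - s·y(0) - y'(0) and L{y'} = sY - y(0), with y(0) = -1, y'(0) = -2: the LHS transforms to (s^2 + 4*s + 9)Y - (-s - 6).
The right side is L{sin(3*t)} = 3/(s^2 + 9).
So (s^2 + 4*s + 9)Y = 3/(s^2 + 9) + (-s - 6).
Divide through and combine into a single rational function.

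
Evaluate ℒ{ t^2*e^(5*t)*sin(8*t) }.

L{sin(8t)} = 8/(s^2 + 64).
Multiplying by e^(5t) shifts s → s - 5, so L{e^(5*t)*sin(8*t)} = 8/((s - 5)^2 + 64).
Then apply L{t^2·g(t)} = (-1)^2 d^2/ds^2[H(s)] with H(s) = 8/((s - 5)^2 + 64):
differentiating 2 times and applying the sign gives 16*(3*s^2 - 30*s + 11)/(s^2 - 10*s + 89)^3.

16*(3*s^2 - 30*s + 11)/(s^2 - 10*s + 89)^3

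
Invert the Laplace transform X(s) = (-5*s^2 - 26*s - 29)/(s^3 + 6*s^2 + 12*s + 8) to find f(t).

Factor the denominator: s^3 + 6*s^2 + 12*s + 8 = (s + 2)^3.
Partial fraction decomposition gives [-5/(s + 2)] + [-6/(s + 2)^2] + [3/(s + 2)^3].
Invert each term: -5/(s + 2) ↔ -5e^(-2t); -6/(s + 2)^2 ↔ -6t·e^(-2t); 3/(s + 2)^3 ↔ (3/2)t^2·e^(-2t).

f(t) = 3*t^2*exp(-2*t)/2 - 6*t*exp(-2*t) - 5*exp(-2*t)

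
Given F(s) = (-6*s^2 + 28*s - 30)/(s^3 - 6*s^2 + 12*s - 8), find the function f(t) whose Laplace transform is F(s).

f(t) = t^2*exp(2*t) + 4*t*exp(2*t) - 6*exp(2*t)

Factor the denominator: s^3 - 6*s^2 + 12*s - 8 = (s - 2)^3.
Partial fraction decomposition gives [-6/(s - 2)] + [4/(s - 2)^2] + [2/(s - 2)^3].
Invert each term: -6/(s - 2) ↔ -6e^(2t); 4/(s - 2)^2 ↔ 4t·e^(2t); 2/(s - 2)^3 ↔ (1)t^2·e^(2t).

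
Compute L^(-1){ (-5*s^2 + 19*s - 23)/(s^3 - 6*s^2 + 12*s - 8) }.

Factor the denominator: s^3 - 6*s^2 + 12*s - 8 = (s - 2)^3.
Partial fraction decomposition gives [-5/(s - 2)] + [-1/(s - 2)^2] + [-5/(s - 2)^3].
Invert each term: -5/(s - 2) ↔ -5e^(2t); -1/(s - 2)^2 ↔ -t·e^(2t); -5/(s - 2)^3 ↔ (-5/2)t^2·e^(2t).

-5*t^2*exp(2*t)/2 - t*exp(2*t) - 5*exp(2*t)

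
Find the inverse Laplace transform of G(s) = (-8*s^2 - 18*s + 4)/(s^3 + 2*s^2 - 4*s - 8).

Factor the denominator: s^3 + 2*s^2 - 4*s - 8 = (s - 2)*(s + 2)^2.
Partial fraction decomposition gives [-4/(s + 2)] + [-2/(s + 2)^2] + [-4/(s - 2)].
Invert each term: -4/(s + 2) ↔ -4e^(-2t); -2/(s + 2)^2 ↔ -2t·e^(-2t); -4/(s - 2) ↔ -4e^(2t).

-2*t*exp(-2*t) - 4*exp(2*t) - 4*exp(-2*t)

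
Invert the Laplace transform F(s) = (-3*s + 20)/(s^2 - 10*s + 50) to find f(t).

Complete the square in the denominator: s^2 - 10*s + 50 = (s - 5)^2 + 5^2.
Split the numerator to match: -3*s + 20 = -3·(s - 5) + 1·5.
Invert each term: -3·(s - 5)/((s - 5)^2 + 25) ↔ -3e^(5t)cos(5t); 1·5/((s - 5)^2 + 25) ↔ e^(5t)sin(5t).

f(t) = exp(5*t)*sin(5*t) - 3*exp(5*t)*cos(5*t)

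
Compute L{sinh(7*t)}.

7/(s^2 - 49)

L{sinh(7t)} = 7/(s^2 - 49).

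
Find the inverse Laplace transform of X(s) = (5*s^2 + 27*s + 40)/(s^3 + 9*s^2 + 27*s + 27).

2*t^2*exp(-3*t) - 3*t*exp(-3*t) + 5*exp(-3*t)

Factor the denominator: s^3 + 9*s^2 + 27*s + 27 = (s + 3)^3.
Partial fraction decomposition gives [5/(s + 3)] + [-3/(s + 3)^2] + [4/(s + 3)^3].
Invert each term: 5/(s + 3) ↔ 5e^(-3t); -3/(s + 3)^2 ↔ -3t·e^(-3t); 4/(s + 3)^3 ↔ (2)t^2·e^(-3t).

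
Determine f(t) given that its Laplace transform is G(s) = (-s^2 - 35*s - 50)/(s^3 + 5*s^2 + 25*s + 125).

Factor the denominator: s^3 + 5*s^2 + 25*s + 125 = (s + 5)*(s^2 + 25).
Partial fraction decomposition gives [2/(s + 5)] + [-3*s/(s^2 + 25)] + [-20/(s^2 + 25)].
Invert each term: 2/(s + 5) ↔ 2e^(-5t); -3·s/(s^2 + 25) ↔ -3cos(5t); -4·5/(s^2 + 25) ↔ -4sin(5t).

f(t) = -4*sin(5*t) - 3*cos(5*t) + 2*exp(-5*t)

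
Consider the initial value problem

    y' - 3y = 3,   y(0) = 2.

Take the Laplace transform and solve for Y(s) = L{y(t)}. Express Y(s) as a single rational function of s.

Apply the Laplace transform to the equation.
Using L{y'} = sY - y(0) = sY - 2, the left side becomes (s - 3)Y - (2).
The right side is L{3} = 3/s.
So (s - 3)Y = 3/s + (2).
Isolate Y and clear denominators.

Y(s) = (2*s + 3)/(s^2 - 3*s)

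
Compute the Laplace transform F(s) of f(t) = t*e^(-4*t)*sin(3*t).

L{sin(3t)} = 3/(s^2 + 9).
Multiplying by e^(-4t) shifts s → s + 4, so L{e^(-4*t)*sin(3*t)} = 3/((s + 4)^2 + 9).
Then apply L{t·g(t)} = -d/ds[G(s)] with G(s) = 3/((s + 4)^2 + 9):
differentiating 1 time and applying the sign gives 6*(s + 4)/(s^2 + 8*s + 25)^2.

F(s) = 6*(s + 4)/(s^2 + 8*s + 25)^2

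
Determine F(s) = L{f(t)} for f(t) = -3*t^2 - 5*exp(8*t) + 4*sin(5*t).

By linearity of the Laplace transform, transform each term separately.
(4)·[L{sin(5t)} = 5/(s^2 + 25)]; (-3)·[L{t^2} = 2!/s^3 = 2/s^3]; (-5)·[L{e^(8t)} = 1/(s - 8)].

F(s) = 20/(s^2 + 25) - 5/(s - 8) - 6/s^3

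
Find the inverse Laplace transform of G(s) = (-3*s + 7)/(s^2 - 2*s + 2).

4*exp(t)*sin(t) - 3*exp(t)*cos(t)

Complete the square in the denominator: s^2 - 2*s + 2 = (s - 1)^2 + 1^2.
Split the numerator to match: -3*s + 7 = -3·(s - 1) + 4·1.
Invert each term: -3·(s - 1)/((s - 1)^2 + 1) ↔ -3e^(t)cos(t); 4·1/((s - 1)^2 + 1) ↔ 4e^(t)sin(t).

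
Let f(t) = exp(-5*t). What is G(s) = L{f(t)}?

L{e^(-5t)} = 1/(s + 5).

G(s) = 1/(s + 5)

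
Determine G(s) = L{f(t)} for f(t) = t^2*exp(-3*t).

L{e^(-3t)} = 1/(s + 3).
Then apply L{t^2·g(t)} = (-1)^2 d^2/ds^2[H(s)] with H(s) = 1/(s + 3):
differentiating 2 times and applying the sign gives 2/(s + 3)^3.

G(s) = 2/(s + 3)^3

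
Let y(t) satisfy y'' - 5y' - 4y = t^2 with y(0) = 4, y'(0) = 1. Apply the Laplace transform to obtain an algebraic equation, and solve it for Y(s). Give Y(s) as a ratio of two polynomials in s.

Y(s) = (4*s^4 - 19*s^3 + 2)/(s^5 - 5*s^4 - 4*s^3)

Take the Laplace transform of both sides.
Using L{y''} = s^2 Y - s·y(0) - y'(0) and L{y'} = sY - y(0), with y(0) = 4, y'(0) = 1, the left side becomes (s^2 - 5*s - 4)Y - (4*s - 19).
The right side is L{t^2} = 2/s^3.
So (s^2 - 5*s - 4)Y = 2/s^3 + (4*s - 19).
Solve for Y(s) and write it as one ratio of polynomials.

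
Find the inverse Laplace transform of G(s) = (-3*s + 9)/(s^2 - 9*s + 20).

Factor the denominator: s^2 - 9*s + 20 = (s - 5)*(s - 4).
Partial fraction decomposition gives [-6/(s - 5)] + [3/(s - 4)].
Invert each term: -6/(s - 5) ↔ -6e^(5t); 3/(s - 4) ↔ 3e^(4t).

-6*exp(5*t) + 3*exp(4*t)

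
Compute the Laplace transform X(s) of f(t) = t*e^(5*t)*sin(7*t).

X(s) = 14*(s - 5)/(s^2 - 10*s + 74)^2

L{sin(7t)} = 7/(s^2 + 49).
Multiplying by e^(5t) shifts s → s - 5, so L{e^(5*t)*sin(7*t)} = 7/((s - 5)^2 + 49).
Then apply L{t·g(t)} = -d/ds[G(s)] with G(s) = 7/((s - 5)^2 + 49):
differentiating 1 time and applying the sign gives 14*(s - 5)/(s^2 - 10*s + 74)^2.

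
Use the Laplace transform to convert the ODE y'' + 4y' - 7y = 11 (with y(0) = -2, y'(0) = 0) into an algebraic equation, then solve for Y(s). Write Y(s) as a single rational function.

Laplace-transform each side.
The derivative rules (L{y''} = s^2 Y - s·y(0) - y'(0) and L{y'} = sY - y(0), with y(0) = -2, y'(0) = 0) turn the left side into (s^2 + 4*s - 7)Y - (-2*s - 8).
The right side is L{11} = 11/s.
So (s^2 + 4*s - 7)Y = 11/s + (-2*s - 8).
Isolate Y and clear denominators.

Y(s) = (-2*s^2 - 8*s + 11)/(s^3 + 4*s^2 - 7*s)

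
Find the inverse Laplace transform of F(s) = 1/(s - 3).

exp(3*t)

Since L{e^(3t)} = 1/(s - 3), the inverse is e^(3*t).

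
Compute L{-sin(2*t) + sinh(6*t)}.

By linearity of the Laplace transform, transform each term separately.
(-1)·[L{sin(2t)} = 2/(s^2 + 4)]; L{sinh(6t)} = 6/(s^2 - 36).

-2/(s^2 + 4) + 6/(s^2 - 36)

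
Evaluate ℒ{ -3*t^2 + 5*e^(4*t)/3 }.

5/(3*(s - 4)) - 6/s^3

Apply the Laplace transform termwise.
(5/3)·[L{e^(4t)} = 1/(s - 4)]; (-3)·[L{t^2} = 2!/s^3 = 2/s^3].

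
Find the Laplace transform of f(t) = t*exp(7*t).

(s - 7)^(-2)

L{e^(7t)} = 1/(s - 7).
Then apply L{t·g(t)} = -d/ds[H(s)] with H(s) = 1/(s - 7):
differentiating 1 time and applying the sign gives (s - 7)^(-2).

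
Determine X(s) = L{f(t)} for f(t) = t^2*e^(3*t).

L{t^2} = 2!/s^3 = 2/s^3.
By the first shifting theorem, multiplying by e^(3t) replaces s with s - 3.

X(s) = 2/(s - 3)^3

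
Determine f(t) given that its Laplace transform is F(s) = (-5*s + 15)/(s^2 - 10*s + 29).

f(t) = -5*exp(5*t)*sin(2*t) - 5*exp(5*t)*cos(2*t)

Complete the square in the denominator: s^2 - 10*s + 29 = (s - 5)^2 + 2^2.
Split the numerator to match: -5*s + 15 = -5·(s - 5) - 5·2.
Invert each term: -5·(s - 5)/((s - 5)^2 + 4) ↔ -5e^(5t)cos(2t); -5·2/((s - 5)^2 + 4) ↔ -5e^(5t)sin(2t).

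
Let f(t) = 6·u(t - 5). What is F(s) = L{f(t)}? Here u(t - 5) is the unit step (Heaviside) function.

By the second shifting theorem, L{u(t - c)·g(t - c)} = e^(-cs)·G(s) with c = 5 and G(s) = L{g(t)}.
L{6} = 6/s.

F(s) = 6*exp(-5*s)/s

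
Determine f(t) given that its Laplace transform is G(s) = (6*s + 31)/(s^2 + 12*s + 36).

Factor the denominator: s^2 + 12*s + 36 = (s + 6)^2.
Partial fraction decomposition gives [6/(s + 6)] + [-5/(s + 6)^2].
Invert each term: 6/(s + 6) ↔ 6e^(-6t); -5/(s + 6)^2 ↔ -5t·e^(-6t).

f(t) = -5*t*exp(-6*t) + 6*exp(-6*t)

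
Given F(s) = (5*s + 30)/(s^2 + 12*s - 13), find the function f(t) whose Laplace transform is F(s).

Rewrite the denominator: s^2 + 12*s - 13 = (s + 6)^2 - 49.
The form in (s + 6) signals a first-shifting-theorem factor e^(-6t).
Since L{cosh(7t)} = s/(s^2 - 49), the inverse is e^(-6*t)*cosh(7*t), scaled by 5.

f(t) = 5*exp(-6*t)*cosh(7*t)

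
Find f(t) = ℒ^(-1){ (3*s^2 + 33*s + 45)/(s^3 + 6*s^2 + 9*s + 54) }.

Factor the denominator: s^3 + 6*s^2 + 9*s + 54 = (s + 6)*(s^2 + 9).
Partial fraction decomposition gives [-1/(s + 6)] + [4*s/(s^2 + 9)] + [9/(s^2 + 9)].
Invert each term: -1/(s + 6) ↔ -e^(-6t); 4·s/(s^2 + 9) ↔ 4cos(3t); 3·3/(s^2 + 9) ↔ 3sin(3t).

f(t) = 3*sin(3*t) + 4*cos(3*t) - exp(-6*t)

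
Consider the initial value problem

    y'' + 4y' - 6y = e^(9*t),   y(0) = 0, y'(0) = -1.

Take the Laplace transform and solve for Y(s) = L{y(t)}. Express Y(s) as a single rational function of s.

Apply the Laplace transform to the equation.
The derivative rules (L{y''} = s^2 Y - s·y(0) - y'(0) and L{y'} = sY - y(0), with y(0) = 0, y'(0) = -1) turn the left side into (s^2 + 4*s - 6)Y - (-1).
The right side is L{e^(9*t)} = 1/(s - 9).
So (s^2 + 4*s - 6)Y = 1/(s - 9) + (-1).
Divide through and combine into a single rational function.

Y(s) = (-s + 10)/(s^3 - 5*s^2 - 42*s + 54)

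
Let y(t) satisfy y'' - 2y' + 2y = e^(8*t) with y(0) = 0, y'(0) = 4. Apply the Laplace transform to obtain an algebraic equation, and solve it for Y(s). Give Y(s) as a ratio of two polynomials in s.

Y(s) = (4*s - 31)/(s^3 - 10*s^2 + 18*s - 16)

Laplace-transform each side.
With L{y''} = s^2 Y - s·y(0) - y'(0) and L{y'} = sY - y(0), with y(0) = 0, y'(0) = 4: the LHS transforms to (s^2 - 2*s + 2)Y - (4).
The right side is L{e^(8*t)} = 1/(s - 8).
So (s^2 - 2*s + 2)Y = 1/(s - 8) + (4).
Divide through and combine into a single rational function.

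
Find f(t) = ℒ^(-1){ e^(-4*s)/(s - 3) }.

The factor e^(-4s) signals a time shift by c = 4 (second shifting theorem).
L{e^(3t)} = 1/(s - 3), so L^-1{1/(s - 3)} = e^(3*t).
Hence the inverse is u(t - 4) times that function evaluated at t - 4.

f(t) = Heaviside(t - 4)*(exp(3*t - 12))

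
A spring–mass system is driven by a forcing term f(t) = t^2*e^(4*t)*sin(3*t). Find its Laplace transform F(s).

L{sin(3t)} = 3/(s^2 + 9).
Multiplying by e^(4t) shifts s → s - 4, so L{e^(4*t)*sin(3*t)} = 3/((s - 4)^2 + 9).
Then apply L{t^2·g(t)} = (-1)^2 d^2/ds^2[G(s)] with G(s) = 3/((s - 4)^2 + 9):
differentiating 2 times and applying the sign gives 18*(s^2 - 8*s + 13)/(s^2 - 8*s + 25)^3.

F(s) = 18*(s^2 - 8*s + 13)/(s^2 - 8*s + 25)^3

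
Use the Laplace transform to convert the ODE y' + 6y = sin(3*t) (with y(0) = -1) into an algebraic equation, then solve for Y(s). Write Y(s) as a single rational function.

Take the Laplace transform of both sides.
The derivative rules (L{y'} = sY - y(0) = sY - (-1)) turn the left side into (s + 6)Y - (-1).
The right side is L{sin(3*t)} = 3/(s^2 + 9).
So (s + 6)Y = 3/(s^2 + 9) + (-1).
Solve for Y(s) and write it as one ratio of polynomials.

Y(s) = (-s^2 - 6)/(s^3 + 6*s^2 + 9*s + 54)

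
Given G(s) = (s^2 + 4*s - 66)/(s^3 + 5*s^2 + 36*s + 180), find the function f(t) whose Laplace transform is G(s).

Factor the denominator: s^3 + 5*s^2 + 36*s + 180 = (s + 5)*(s^2 + 36).
Partial fraction decomposition gives [-1/(s + 5)] + [2*s/(s^2 + 36)] + [-6/(s^2 + 36)].
Invert each term: -1/(s + 5) ↔ -e^(-5t); 2·s/(s^2 + 36) ↔ 2cos(6t); -1·6/(s^2 + 36) ↔ -sin(6t).

f(t) = -sin(6*t) + 2*cos(6*t) - exp(-5*t)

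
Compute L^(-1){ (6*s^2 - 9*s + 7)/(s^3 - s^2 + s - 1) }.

2*exp(t) - 5*sin(t) + 4*cos(t)

Factor the denominator: s^3 - s^2 + s - 1 = (s - 1)*(s^2 + 1).
Partial fraction decomposition gives [2/(s - 1)] + [4*s/(s^2 + 1)] + [-5/(s^2 + 1)].
Invert each term: 2/(s - 1) ↔ 2e^(t); 4·s/(s^2 + 1) ↔ 4cos(t); -5·1/(s^2 + 1) ↔ -5sin(t).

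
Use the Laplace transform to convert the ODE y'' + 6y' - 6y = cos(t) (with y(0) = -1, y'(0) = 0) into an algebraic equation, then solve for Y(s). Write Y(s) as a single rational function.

Y(s) = (-s^3 - 6*s^2 - 6)/(s^4 + 6*s^3 - 5*s^2 + 6*s - 6)

Transform both sides with L{·}.
With L{y''} = s^2 Y - s·y(0) - y'(0) and L{y'} = sY - y(0), with y(0) = -1, y'(0) = 0: the LHS transforms to (s^2 + 6*s - 6)Y - (-s - 6).
The right side is L{cos(t)} = s/(s^2 + 1).
So (s^2 + 6*s - 6)Y = s/(s^2 + 1) + (-s - 6).
Isolate Y and clear denominators.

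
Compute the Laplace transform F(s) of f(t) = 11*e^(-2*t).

L{11} = 11/s.
By the first shifting theorem, multiplying by e^(-2t) replaces s with s + 2.

F(s) = 11/(s + 2)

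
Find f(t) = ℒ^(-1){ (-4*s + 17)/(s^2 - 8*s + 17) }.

Complete the square in the denominator: s^2 - 8*s + 17 = (s - 4)^2 + 1^2.
Split the numerator to match: -4*s + 17 = -4·(s - 4) + 1·1.
Invert each term: -4·(s - 4)/((s - 4)^2 + 1) ↔ -4e^(4t)cos(t); 1·1/((s - 4)^2 + 1) ↔ e^(4t)sin(t).

f(t) = exp(4*t)*sin(t) - 4*exp(4*t)*cos(t)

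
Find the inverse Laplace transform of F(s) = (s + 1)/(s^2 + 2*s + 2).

Rewrite the denominator: s^2 + 2*s + 2 = (s + 1)^2 + 1.
The form in (s + 1) signals a first-shifting-theorem factor e^(-t).
Since L{cos(t)} = s/(s^2 + 1), the inverse is exp(-t)*cos(t).

exp(-t)*cos(t)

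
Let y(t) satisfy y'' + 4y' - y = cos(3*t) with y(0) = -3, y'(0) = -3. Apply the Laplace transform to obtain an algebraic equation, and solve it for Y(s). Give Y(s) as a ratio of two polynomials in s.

Y(s) = (-3*s^3 - 15*s^2 - 26*s - 135)/(s^4 + 4*s^3 + 8*s^2 + 36*s - 9)

Apply the Laplace transform to the equation.
With L{y''} = s^2 Y - s·y(0) - y'(0) and L{y'} = sY - y(0), with y(0) = -3, y'(0) = -3: the LHS transforms to (s^2 + 4*s - 1)Y - (-3*s - 15).
The right side is L{cos(3*t)} = s/(s^2 + 9).
So (s^2 + 4*s - 1)Y = s/(s^2 + 9) + (-3*s - 15).
Solve for Y(s) and write it as one ratio of polynomials.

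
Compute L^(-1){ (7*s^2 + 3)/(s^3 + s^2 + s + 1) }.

Factor the denominator: s^3 + s^2 + s + 1 = (s + 1)*(s^2 + 1).
Partial fraction decomposition gives [5/(s + 1)] + [2*s/(s^2 + 1)] + [-2/(s^2 + 1)].
Invert each term: 5/(s + 1) ↔ 5e^(-t); 2·s/(s^2 + 1) ↔ 2cos(t); -2·1/(s^2 + 1) ↔ -2sin(t).

-2*sin(t) + 2*cos(t) + 5*exp(-t)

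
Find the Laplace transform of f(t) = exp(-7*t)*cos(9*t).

(s + 7)/((s + 7)^2 + 81)

L{cos(9t)} = s/(s^2 + 81).
By the first shifting theorem, multiplying by e^(-7t) replaces s with s + 7.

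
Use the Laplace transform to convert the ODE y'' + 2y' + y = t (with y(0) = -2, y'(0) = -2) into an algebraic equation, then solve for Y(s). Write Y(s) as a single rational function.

Y(s) = (-2*s^3 - 6*s^2 + 1)/(s^4 + 2*s^3 + s^2)

Laplace-transform each side.
With L{y''} = s^2 Y - s·y(0) - y'(0) and L{y'} = sY - y(0), with y(0) = -2, y'(0) = -2: the LHS transforms to (s^2 + 2*s + 1)Y - (-2*s - 6).
The right side is L{t} = s^(-2).
So (s^2 + 2*s + 1)Y = s^(-2) + (-2*s - 6).
Isolate Y and clear denominators.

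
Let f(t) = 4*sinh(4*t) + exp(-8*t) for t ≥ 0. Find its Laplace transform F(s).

F(s) = 16/(s^2 - 16) + 1/(s + 8)

The transform is linear, so treat each term independently.
L{e^(-8t)} = 1/(s + 8); (4)·[L{sinh(4t)} = 4/(s^2 - 16)].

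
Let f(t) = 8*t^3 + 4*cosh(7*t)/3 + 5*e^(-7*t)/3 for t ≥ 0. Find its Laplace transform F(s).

F(s) = 4*s/(3*(s^2 - 49)) + 5/(3*(s + 7)) + 48/s^4

Apply the Laplace transform termwise.
(5/3)·[L{e^(-7t)} = 1/(s + 7)]; (8)·[L{t^3} = 3!/s^4 = 6/s^4]; (4/3)·[L{cosh(7t)} = s/(s^2 - 49)].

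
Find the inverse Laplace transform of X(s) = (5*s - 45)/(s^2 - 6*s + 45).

Complete the square in the denominator: s^2 - 6*s + 45 = (s - 3)^2 + 6^2.
Split the numerator to match: 5*s - 45 = 5·(s - 3) - 5·6.
Invert each term: 5·(s - 3)/((s - 3)^2 + 36) ↔ 5e^(3t)cos(6t); -5·6/((s - 3)^2 + 36) ↔ -5e^(3t)sin(6t).

-5*exp(3*t)*sin(6*t) + 5*exp(3*t)*cos(6*t)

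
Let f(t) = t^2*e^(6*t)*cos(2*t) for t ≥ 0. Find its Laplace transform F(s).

L{cos(2t)} = s/(s^2 + 4).
Multiplying by e^(6t) shifts s → s - 6, so L{e^(6*t)*cos(2*t)} = (s - 6)/((s - 6)^2 + 4).
Then apply L{t^2·g(t)} = (-1)^2 d^2/ds^2[G(s)] with G(s) = (s - 6)/((s - 6)^2 + 4):
differentiating 2 times and applying the sign gives 2*(s - 6)*(s^2 - 12*s + 24)/(s^2 - 12*s + 40)^3.

F(s) = 2*(s - 6)*(s^2 - 12*s + 24)/(s^2 - 12*s + 40)^3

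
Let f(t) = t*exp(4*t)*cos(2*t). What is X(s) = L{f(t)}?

L{cos(2t)} = s/(s^2 + 4).
Multiplying by e^(4t) shifts s → s - 4, so L{exp(4*t)*cos(2*t)} = (s - 4)/((s - 4)^2 + 4).
Then apply L{t·g(t)} = -d/ds[G(s)] with G(s) = (s - 4)/((s - 4)^2 + 4):
differentiating 1 time and applying the sign gives (s - 6)*(s - 2)/(s^2 - 8*s + 20)^2.

X(s) = (s - 6)*(s - 2)/(s^2 - 8*s + 20)^2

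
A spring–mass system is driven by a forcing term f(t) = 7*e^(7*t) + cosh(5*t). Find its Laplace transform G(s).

G(s) = s/(s^2 - 25) + 7/(s - 7)

The transform is linear, so treat each term independently.
L{cosh(5t)} = s/(s^2 - 25); (7)·[L{e^(7t)} = 1/(s - 7)].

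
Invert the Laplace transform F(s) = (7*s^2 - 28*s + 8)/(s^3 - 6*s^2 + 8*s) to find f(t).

f(t) = exp(4*t) + 5*exp(2*t) + 1

Factor the denominator: s^3 - 6*s^2 + 8*s = s*(s - 4)*(s - 2).
Partial fraction decomposition gives [1/s] + [1/(s - 4)] + [5/(s - 2)].
Invert each term: 1/(s - 0) ↔ e^(0t); 1/(s - 4) ↔ e^(4t); 5/(s - 2) ↔ 5e^(2t).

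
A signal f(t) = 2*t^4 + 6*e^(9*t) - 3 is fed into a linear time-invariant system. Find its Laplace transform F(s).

F(s) = 6/(s - 9) - 3/s + 48/s^5

By linearity of the Laplace transform, transform each term separately.
(6)·[L{e^(9t)} = 1/(s - 9)]; L{-3} = -3/s; (2)·[L{t^4} = 4!/s^5 = 24/s^5].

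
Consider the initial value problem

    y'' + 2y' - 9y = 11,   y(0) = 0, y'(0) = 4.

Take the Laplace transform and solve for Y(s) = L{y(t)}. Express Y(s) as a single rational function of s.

Y(s) = (4*s + 11)/(s^3 + 2*s^2 - 9*s)

Apply the Laplace transform to the equation.
The derivative rules (L{y''} = s^2 Y - s·y(0) - y'(0) and L{y'} = sY - y(0), with y(0) = 0, y'(0) = 4) turn the left side into (s^2 + 2*s - 9)Y - (4).
The right side is L{11} = 11/s.
So (s^2 + 2*s - 9)Y = 11/s + (4).
Isolate Y and clear denominators.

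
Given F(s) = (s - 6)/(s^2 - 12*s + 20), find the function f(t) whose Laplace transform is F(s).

f(t) = exp(6*t)*cosh(4*t)

Rewrite the denominator: s^2 - 12*s + 20 = (s - 6)^2 - 16.
The form in (s - 6) signals a first-shifting-theorem factor e^(6t).
Since L{cosh(4t)} = s/(s^2 - 16), the inverse is e^(6*t)*cosh(4*t).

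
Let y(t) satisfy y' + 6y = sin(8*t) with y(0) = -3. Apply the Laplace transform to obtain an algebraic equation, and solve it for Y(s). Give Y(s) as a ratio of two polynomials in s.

Y(s) = (-3*s^2 - 184)/(s^3 + 6*s^2 + 64*s + 384)

Take the Laplace transform of both sides.
With L{y'} = sY - y(0) = sY - (-3): the LHS transforms to (s + 6)Y - (-3).
The right side is L{sin(8*t)} = 8/(s^2 + 64).
So (s + 6)Y = 8/(s^2 + 64) + (-3).
Isolate Y and clear denominators.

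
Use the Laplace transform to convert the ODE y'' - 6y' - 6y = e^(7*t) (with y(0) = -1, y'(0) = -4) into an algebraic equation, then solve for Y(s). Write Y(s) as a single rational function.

Apply the Laplace transform to the equation.
The derivative rules (L{y''} = s^2 Y - s·y(0) - y'(0) and L{y'} = sY - y(0), with y(0) = -1, y'(0) = -4) turn the left side into (s^2 - 6*s - 6)Y - (-s + 2).
The right side is L{e^(7*t)} = 1/(s - 7).
So (s^2 - 6*s - 6)Y = 1/(s - 7) + (-s + 2).
Divide through and combine into a single rational function.

Y(s) = (-s^2 + 9*s - 13)/(s^3 - 13*s^2 + 36*s + 42)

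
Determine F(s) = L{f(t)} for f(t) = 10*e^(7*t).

L{10} = 10/s.
By the first shifting theorem, multiplying by e^(7t) replaces s with s - 7.

F(s) = 10/(s - 7)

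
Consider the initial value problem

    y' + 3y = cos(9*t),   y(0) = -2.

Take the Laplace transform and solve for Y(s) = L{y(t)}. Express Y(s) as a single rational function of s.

Y(s) = (-2*s^2 + s - 162)/(s^3 + 3*s^2 + 81*s + 243)

Apply the Laplace transform to the equation.
Using L{y'} = sY - y(0) = sY - (-2), the left side becomes (s + 3)Y - (-2).
The right side is L{cos(9*t)} = s/(s^2 + 81).
So (s + 3)Y = s/(s^2 + 81) + (-2).
Divide through and combine into a single rational function.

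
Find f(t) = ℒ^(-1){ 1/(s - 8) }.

f(t) = exp(8*t)

Since L{e^(8t)} = 1/(s - 8), the inverse is exp(8*t).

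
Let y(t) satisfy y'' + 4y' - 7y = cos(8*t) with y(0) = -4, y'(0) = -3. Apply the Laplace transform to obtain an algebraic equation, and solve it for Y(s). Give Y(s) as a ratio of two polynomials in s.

Y(s) = (-4*s^3 - 19*s^2 - 255*s - 1216)/(s^4 + 4*s^3 + 57*s^2 + 256*s - 448)

Apply the Laplace transform to the equation.
With L{y''} = s^2 Y - s·y(0) - y'(0) and L{y'} = sY - y(0), with y(0) = -4, y'(0) = -3: the LHS transforms to (s^2 + 4*s - 7)Y - (-4*s - 19).
The right side is L{cos(8*t)} = s/(s^2 + 64).
So (s^2 + 4*s - 7)Y = s/(s^2 + 64) + (-4*s - 19).
Solve for Y(s) and write it as one ratio of polynomials.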